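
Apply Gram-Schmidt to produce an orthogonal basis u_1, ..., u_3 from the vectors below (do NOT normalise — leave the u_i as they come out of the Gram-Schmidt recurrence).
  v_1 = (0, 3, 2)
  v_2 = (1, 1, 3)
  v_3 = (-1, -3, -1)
Orthogonal basis:
  u_1 = (0, 3, 2)
  u_2 = (1, -14/13, 21/13)
  u_3 = (-35/31, -10/31, 15/31)

Apply the Gram-Schmidt recurrence
  u_1 = v_1
  u_i = v_i − Σ_{j<i} ((v_i · u_j) / (u_j · u_j)) · u_j.

Step by step this gives:
  u_1 = (0, 3, 2)
  u_2 = (1, -14/13, 21/13)
  u_3 = (-35/31, -10/31, 15/31)

Orthogonality check:
  u_2 · u_1 = 0 (should be 0)
  u_3 · u_1 = 0 (should be 0)
  u_3 · u_2 = 0 (should be 0)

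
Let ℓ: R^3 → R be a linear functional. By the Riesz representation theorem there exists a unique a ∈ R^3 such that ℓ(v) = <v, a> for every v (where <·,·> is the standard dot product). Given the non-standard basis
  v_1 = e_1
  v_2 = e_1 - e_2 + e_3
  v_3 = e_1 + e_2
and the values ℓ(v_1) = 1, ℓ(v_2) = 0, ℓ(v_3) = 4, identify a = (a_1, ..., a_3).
a = (1, 3, 2)

Write a = (a_1, ..., a_3) in the standard basis. For each basis vector v_i, ℓ(v_i) = <v_i, a> is a linear equation in the a_j's. Collect the n equations into a matrix system V a = ℓ, where row i of V is v_i (expressed in the standard basis). Since V is invertible (lower-triangular with 1s on the diagonal, up to permutation), solve by back-substitution:
  V =
[[1, 0, 0],
 [1, -1, 1],
 [1, 1, 0]]
  V a = (1, 0, 4)
Solving gives a = (1, 3, 2).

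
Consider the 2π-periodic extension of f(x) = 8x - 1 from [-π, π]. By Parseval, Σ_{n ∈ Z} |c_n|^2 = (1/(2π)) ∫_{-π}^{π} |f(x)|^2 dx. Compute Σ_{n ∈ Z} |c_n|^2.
Σ |c_n|^2 = 64π^2/3 + 1

Expand and integrate term by term over [-π, π]:
  ∫ (8x)^2 dx = 64·(2π^3/3); ∫ 2·8·(-1)·x dx = 0 (odd integrand); ∫ (-1)^2 dx = 1·2π.
So (1/(2π)) ∫_{-π}^{π} (8x - 1)^2 dx = 64π^2/3 + 1 = 64π^2/3 + 1.
Parseval ⇒ Σ |c_n|^2 = 64π^2/3 + 1.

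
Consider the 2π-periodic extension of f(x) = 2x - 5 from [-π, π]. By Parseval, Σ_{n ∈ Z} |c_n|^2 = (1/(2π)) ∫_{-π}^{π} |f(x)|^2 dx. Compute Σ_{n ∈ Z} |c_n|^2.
Σ |c_n|^2 = 4π^2/3 + 25

Expand and integrate term by term over [-π, π]:
  ∫ (2x)^2 dx = 4·(2π^3/3); ∫ 2·2·(-5)·x dx = 0 (odd integrand); ∫ (-5)^2 dx = 25·2π.
So (1/(2π)) ∫_{-π}^{π} (2x - 5)^2 dx = 4π^2/3 + 25 = 4π^2/3 + 25.
Parseval ⇒ Σ |c_n|^2 = 4π^2/3 + 25.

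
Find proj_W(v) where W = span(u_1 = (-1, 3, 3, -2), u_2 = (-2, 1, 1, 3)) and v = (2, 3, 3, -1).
proj_W(v) = (-14/31, 757/341, 757/341, -721/341)

Set up U = [u_1 | ... | u_2] ∈ R^(4×2). The projector onto W = col(U) is P = U (U^T U)^(-1) U^T.
Compute U^T U =
  [23, 2]
  [2, 15],
and U^T v = (18, -1).
Solve U^T U · c = U^T v for the coefficients: c = (272/341, -59/341). The projection is proj_W(v) = U c.
Check: (v - proj_W(v)) · u_1 = 0  (should be 0).
Check: (v - proj_W(v)) · u_2 = 0  (should be 0).
Result: proj_W(v) = (-14/31, 757/341, 757/341, -721/341).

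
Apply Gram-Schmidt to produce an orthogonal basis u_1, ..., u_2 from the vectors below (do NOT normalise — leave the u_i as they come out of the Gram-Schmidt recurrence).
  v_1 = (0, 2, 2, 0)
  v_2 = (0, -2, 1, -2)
Orthogonal basis:
  u_1 = (0, 2, 2, 0)
  u_2 = (0, -3/2, 3/2, -2)

Apply the Gram-Schmidt recurrence
  u_1 = v_1
  u_i = v_i − Σ_{j<i} ((v_i · u_j) / (u_j · u_j)) · u_j.

Step by step this gives:
  u_1 = (0, 2, 2, 0)
  u_2 = (0, -3/2, 3/2, -2)

Orthogonality check:
  u_2 · u_1 = 0 (should be 0)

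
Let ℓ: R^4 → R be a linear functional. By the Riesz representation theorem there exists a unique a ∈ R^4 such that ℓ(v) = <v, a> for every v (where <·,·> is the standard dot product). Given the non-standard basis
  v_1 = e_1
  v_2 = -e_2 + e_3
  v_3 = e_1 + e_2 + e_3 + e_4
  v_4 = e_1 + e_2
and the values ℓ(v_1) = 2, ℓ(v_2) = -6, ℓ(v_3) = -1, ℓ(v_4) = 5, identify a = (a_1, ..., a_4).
a = (2, 3, -3, -3)

Write a = (a_1, ..., a_4) in the standard basis. For each basis vector v_i, ℓ(v_i) = <v_i, a> is a linear equation in the a_j's. Collect the n equations into a matrix system V a = ℓ, where row i of V is v_i (expressed in the standard basis). Since V is invertible (lower-triangular with 1s on the diagonal, up to permutation), solve by back-substitution:
  V =
[[1, 0, 0, 0],
 [0, -1, 1, 0],
 [1, 1, 1, 1],
 [1, 1, 0, 0]]
  V a = (2, -6, -1, 5)
Solving gives a = (2, 3, -3, -3).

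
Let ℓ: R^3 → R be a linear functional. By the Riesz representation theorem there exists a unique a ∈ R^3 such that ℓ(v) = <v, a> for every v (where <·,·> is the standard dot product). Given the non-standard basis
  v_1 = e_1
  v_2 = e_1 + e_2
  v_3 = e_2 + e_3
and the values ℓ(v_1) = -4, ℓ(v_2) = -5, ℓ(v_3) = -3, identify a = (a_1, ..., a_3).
a = (-4, -1, -2)

Write a = (a_1, ..., a_3) in the standard basis. For each basis vector v_i, ℓ(v_i) = <v_i, a> is a linear equation in the a_j's. Collect the n equations into a matrix system V a = ℓ, where row i of V is v_i (expressed in the standard basis). Since V is invertible (lower-triangular with 1s on the diagonal, up to permutation), solve by back-substitution:
  V =
[[1, 0, 0],
 [1, 1, 0],
 [0, 1, 1]]
  V a = (-4, -5, -3)
Solving gives a = (-4, -1, -2).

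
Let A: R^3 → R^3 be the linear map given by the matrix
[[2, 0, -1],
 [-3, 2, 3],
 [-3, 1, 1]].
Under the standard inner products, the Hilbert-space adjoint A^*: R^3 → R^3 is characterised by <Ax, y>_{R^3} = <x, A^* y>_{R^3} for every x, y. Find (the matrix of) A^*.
A^* = A^T =
[[2, -3, -3],
 [0, 2, 1],
 [-1, 3, 1]]

For real matrices with standard dot products, the defining identity <Ax, y> = <x, A^* y> gives (Ax)^T y = x^T (A^*) y, i.e. x^T A^T y = x^T (A^*) y. Since this holds for all x, y, we must have A^* = A^T. Therefore
A^* =
[[2, -3, -3],
 [0, 2, 1],
 [-1, 3, 1]].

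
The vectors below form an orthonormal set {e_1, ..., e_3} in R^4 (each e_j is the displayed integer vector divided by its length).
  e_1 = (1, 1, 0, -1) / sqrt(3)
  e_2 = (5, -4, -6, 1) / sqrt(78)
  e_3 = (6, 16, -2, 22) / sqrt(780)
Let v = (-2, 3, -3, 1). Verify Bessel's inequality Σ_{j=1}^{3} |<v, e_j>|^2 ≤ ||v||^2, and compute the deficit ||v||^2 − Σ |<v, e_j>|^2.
Σ |<v, e_j>|^2 = 161/30; ||v||^2 = 23; deficit = 529/30

Write each e_j = u_j / sqrt(<u_j, u_j>) where u_j is the displayed integer vector. Then <v, e_j> = <v, u_j> / sqrt(<u_j, u_j>), so |<v, e_j>|^2 = <v, u_j>^2 / <u_j, u_j>.
Coefficients: <v, e_1> = 0/sqrt(3), <v, e_2> = -3/sqrt(78), <v, e_3> = 64/sqrt(780).
Square and sum: Σ |<v, e_j>|^2 = 161/30.
Compute ||v||^2 = v·v = 23.
Deficit = 23 − 161/30 = 529/30 ≥ 0, confirming Bessel's inequality. (The deficit equals ||v − Σ <v,e_j> e_j||^2, the squared distance from v to span{e_j}.)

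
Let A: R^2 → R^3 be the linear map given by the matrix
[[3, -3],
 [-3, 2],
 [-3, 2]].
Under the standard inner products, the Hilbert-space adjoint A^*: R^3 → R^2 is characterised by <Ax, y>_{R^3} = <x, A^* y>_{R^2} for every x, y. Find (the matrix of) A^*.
A^* = A^T =
[[3, -3, -3],
 [-3, 2, 2]]

For real matrices with standard dot products, the defining identity <Ax, y> = <x, A^* y> gives (Ax)^T y = x^T (A^*) y, i.e. x^T A^T y = x^T (A^*) y. Since this holds for all x, y, we must have A^* = A^T. Therefore
A^* =
[[3, -3, -3],
 [-3, 2, 2]].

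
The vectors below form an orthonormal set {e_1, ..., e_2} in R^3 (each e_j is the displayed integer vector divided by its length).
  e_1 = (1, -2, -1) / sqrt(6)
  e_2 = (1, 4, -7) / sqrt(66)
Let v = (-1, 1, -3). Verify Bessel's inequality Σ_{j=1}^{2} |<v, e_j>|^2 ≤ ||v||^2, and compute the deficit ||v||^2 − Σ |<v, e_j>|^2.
Σ |<v, e_j>|^2 = 96/11; ||v||^2 = 11; deficit = 25/11

Write each e_j = u_j / sqrt(<u_j, u_j>) where u_j is the displayed integer vector. Then <v, e_j> = <v, u_j> / sqrt(<u_j, u_j>), so |<v, e_j>|^2 = <v, u_j>^2 / <u_j, u_j>.
Coefficients: <v, e_1> = 0/sqrt(6), <v, e_2> = 24/sqrt(66).
Square and sum: Σ |<v, e_j>|^2 = 96/11.
Compute ||v||^2 = v·v = 11.
Deficit = 11 − 96/11 = 25/11 ≥ 0, confirming Bessel's inequality. (The deficit equals ||v − Σ <v,e_j> e_j||^2, the squared distance from v to span{e_j}.)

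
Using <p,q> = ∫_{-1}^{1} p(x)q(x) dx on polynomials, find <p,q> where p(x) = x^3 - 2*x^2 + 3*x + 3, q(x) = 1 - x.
<p,q> = 34/15

Expand the product: p(x)·q(x) = -x^4 + 3*x^3 - 5*x^2 + 3.
∫_{-1}^{1} of each monomial x^k gives [2/(k+1) if k even, 0 if k odd]. Integrating term-by-term (or equivalently evaluating the antiderivative F(x) = -x^5/5 + 3*x^4/4 - 5*x^3/3 + 3*x at the endpoints):
  F(1) − F(−1) = 113/60 − (-23/60) = 34/15.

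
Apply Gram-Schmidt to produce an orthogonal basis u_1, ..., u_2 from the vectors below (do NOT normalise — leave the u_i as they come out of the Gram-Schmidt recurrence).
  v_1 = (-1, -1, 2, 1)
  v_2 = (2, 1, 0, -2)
Orthogonal basis:
  u_1 = (-1, -1, 2, 1)
  u_2 = (9/7, 2/7, 10/7, -9/7)

Apply the Gram-Schmidt recurrence
  u_1 = v_1
  u_i = v_i − Σ_{j<i} ((v_i · u_j) / (u_j · u_j)) · u_j.

Step by step this gives:
  u_1 = (-1, -1, 2, 1)
  u_2 = (9/7, 2/7, 10/7, -9/7)

Orthogonality check:
  u_2 · u_1 = 0 (should be 0)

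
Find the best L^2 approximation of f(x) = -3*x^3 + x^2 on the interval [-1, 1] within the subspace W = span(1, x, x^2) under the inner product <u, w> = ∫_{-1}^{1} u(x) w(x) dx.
g(x) = x^2 - 9*x/5

The best approximation g ∈ W is the orthogonal projection of f onto W. Writing g = a_0 + a_1 x + a_2 x^2, the coefficients solve the normal equations G · a = b where
  G_{ij} = <φ_i, φ_j> and b_i = <f, φ_i>, with φ_0 = 1, φ_1 = x, φ_2 = x^2.
G =
  [2, 0, 2/3]
  [0, 2/3, 0]
  [2/3, 0, 2/5],
b = (2/3, -6/5, 2/5).
Solving gives a_0 = 0, a_1 = -9/5, a_2 = 1, so
  g(x) = x^2 - 9*x/5.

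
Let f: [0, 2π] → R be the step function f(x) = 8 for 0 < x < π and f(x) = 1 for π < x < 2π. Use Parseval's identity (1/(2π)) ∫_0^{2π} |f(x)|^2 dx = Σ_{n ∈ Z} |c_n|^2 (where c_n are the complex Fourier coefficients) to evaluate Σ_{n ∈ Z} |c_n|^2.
Σ |c_n|^2 = 65/2

Parseval equates the L^2 energy of f (normalised by 1/(2π)) with the ℓ^2 sum of its Fourier coefficients: (1/(2π)) ∫_0^{2π} |f|^2 = Σ |c_n|^2.
Compute the left side: (1/(2π)) [∫_0^π 8^2 dx + ∫_π^{2π} 1^2 dx] = (1/(2π)) · (64π + 1π) = (64 + 1)/2 = 65/2.
So Σ_{n ∈ Z} |c_n|^2 = 65/2.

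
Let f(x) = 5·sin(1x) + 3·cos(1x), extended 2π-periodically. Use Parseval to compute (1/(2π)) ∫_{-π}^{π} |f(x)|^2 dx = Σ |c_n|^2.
Σ |c_n|^2 = 17

Expand |f|^2 and use orthogonality of {sin(nx), cos(mx)} on [-π, π]:
  ∫_{-π}^{π} sin(nx)^2 dx = π, ∫ cos(mx)^2 dx = π, and cross terms integrate to 0.
So ∫_{-π}^{π} f(x)^2 dx = 5^2 · π + 3^2 · π = (25 + 9)π.
Divide by 2π: (25 + 9)/2 = 17.
By Parseval, this equals Σ |c_n|^2.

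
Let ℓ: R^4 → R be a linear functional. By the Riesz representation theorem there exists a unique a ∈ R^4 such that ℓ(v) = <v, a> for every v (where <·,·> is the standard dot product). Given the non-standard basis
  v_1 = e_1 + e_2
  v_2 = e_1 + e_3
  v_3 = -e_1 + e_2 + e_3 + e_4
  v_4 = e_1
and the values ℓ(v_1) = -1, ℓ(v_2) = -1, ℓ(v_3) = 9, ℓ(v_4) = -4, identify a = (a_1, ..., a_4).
a = (-4, 3, 3, -1)

Write a = (a_1, ..., a_4) in the standard basis. For each basis vector v_i, ℓ(v_i) = <v_i, a> is a linear equation in the a_j's. Collect the n equations into a matrix system V a = ℓ, where row i of V is v_i (expressed in the standard basis). Since V is invertible (lower-triangular with 1s on the diagonal, up to permutation), solve by back-substitution:
  V =
[[1, 1, 0, 0],
 [1, 0, 1, 0],
 [-1, 1, 1, 1],
 [1, 0, 0, 0]]
  V a = (-1, -1, 9, -4)
Solving gives a = (-4, 3, 3, -1).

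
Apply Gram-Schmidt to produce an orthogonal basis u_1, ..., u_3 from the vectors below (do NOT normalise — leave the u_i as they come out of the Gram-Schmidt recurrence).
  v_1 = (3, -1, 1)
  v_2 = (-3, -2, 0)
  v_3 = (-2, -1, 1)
Orthogonal basis:
  u_1 = (3, -1, 1)
  u_2 = (-12/11, -29/11, 7/11)
  u_3 = (-10/47, 15/47, 45/47)

Apply the Gram-Schmidt recurrence
  u_1 = v_1
  u_i = v_i − Σ_{j<i} ((v_i · u_j) / (u_j · u_j)) · u_j.

Step by step this gives:
  u_1 = (3, -1, 1)
  u_2 = (-12/11, -29/11, 7/11)
  u_3 = (-10/47, 15/47, 45/47)

Orthogonality check:
  u_2 · u_1 = 0 (should be 0)
  u_3 · u_1 = 0 (should be 0)
  u_3 · u_2 = 0 (should be 0)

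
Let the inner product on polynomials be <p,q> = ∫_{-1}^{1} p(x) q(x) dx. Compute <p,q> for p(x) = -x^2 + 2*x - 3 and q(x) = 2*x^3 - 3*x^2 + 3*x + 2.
<p,q> = -8/15

Expand the product: p(x)·q(x) = -2*x^5 + 7*x^4 - 15*x^3 + 13*x^2 - 5*x - 6.
∫_{-1}^{1} of each monomial x^k gives [2/(k+1) if k even, 0 if k odd]. Integrating term-by-term (or equivalently evaluating the antiderivative F(x) = -x^6/3 + 7*x^5/5 - 15*x^4/4 + 13*x^3/3 - 5*x^2/2 - 6*x at the endpoints):
  F(1) − F(−1) = -137/20 − (-379/60) = -8/15.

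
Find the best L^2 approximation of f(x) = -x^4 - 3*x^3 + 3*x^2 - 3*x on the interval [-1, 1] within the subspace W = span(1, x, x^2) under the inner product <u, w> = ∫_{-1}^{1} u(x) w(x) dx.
g(x) = 15*x^2/7 - 24*x/5 + 3/35

The best approximation g ∈ W is the orthogonal projection of f onto W. Writing g = a_0 + a_1 x + a_2 x^2, the coefficients solve the normal equations G · a = b where
  G_{ij} = <φ_i, φ_j> and b_i = <f, φ_i>, with φ_0 = 1, φ_1 = x, φ_2 = x^2.
G =
  [2, 0, 2/3]
  [0, 2/3, 0]
  [2/3, 0, 2/5],
b = (8/5, -16/5, 32/35).
Solving gives a_0 = 3/35, a_1 = -24/5, a_2 = 15/7, so
  g(x) = 15*x^2/7 - 24*x/5 + 3/35.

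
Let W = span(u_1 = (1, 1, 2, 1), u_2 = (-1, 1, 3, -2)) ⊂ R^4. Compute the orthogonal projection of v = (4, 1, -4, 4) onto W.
proj_W(v) = (272/89, -58/89, -281/89, 437/89)

Set up U = [u_1 | ... | u_2] ∈ R^(4×2). The projector onto W = col(U) is P = U (U^T U)^(-1) U^T.
Compute U^T U =
  [7, 4]
  [4, 15],
and U^T v = (1, -23).
Solve U^T U · c = U^T v for the coefficients: c = (107/89, -165/89). The projection is proj_W(v) = U c.
Check: (v - proj_W(v)) · u_1 = 0  (should be 0).
Check: (v - proj_W(v)) · u_2 = 0  (should be 0).
Result: proj_W(v) = (272/89, -58/89, -281/89, 437/89).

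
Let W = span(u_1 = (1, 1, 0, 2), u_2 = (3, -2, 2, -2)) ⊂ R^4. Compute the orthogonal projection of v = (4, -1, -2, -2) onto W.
proj_W(v) = (88/39, -47/39, 18/13, -40/39)

Set up U = [u_1 | ... | u_2] ∈ R^(4×2). The projector onto W = col(U) is P = U (U^T U)^(-1) U^T.
Compute U^T U =
  [6, -3]
  [-3, 21],
and U^T v = (-1, 14).
Solve U^T U · c = U^T v for the coefficients: c = (7/39, 9/13). The projection is proj_W(v) = U c.
Check: (v - proj_W(v)) · u_1 = 0  (should be 0).
Check: (v - proj_W(v)) · u_2 = 0  (should be 0).
Result: proj_W(v) = (88/39, -47/39, 18/13, -40/39).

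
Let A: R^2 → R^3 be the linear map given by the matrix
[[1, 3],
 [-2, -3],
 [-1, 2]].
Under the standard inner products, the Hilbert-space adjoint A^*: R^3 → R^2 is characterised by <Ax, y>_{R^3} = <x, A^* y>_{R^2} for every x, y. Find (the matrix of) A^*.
A^* = A^T =
[[1, -2, -1],
 [3, -3, 2]]

For real matrices with standard dot products, the defining identity <Ax, y> = <x, A^* y> gives (Ax)^T y = x^T (A^*) y, i.e. x^T A^T y = x^T (A^*) y. Since this holds for all x, y, we must have A^* = A^T. Therefore
A^* =
[[1, -2, -1],
 [3, -3, 2]].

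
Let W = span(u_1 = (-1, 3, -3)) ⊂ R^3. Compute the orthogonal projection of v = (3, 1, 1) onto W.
proj_W(v) = (3/19, -9/19, 9/19)

Set up U = [u_1 | ... | u_1] ∈ R^(3×1). The projector onto W = col(U) is P = U (U^T U)^(-1) U^T.
Compute U^T U =
  [19],
and U^T v = (-3).
Solve U^T U · c = U^T v for the coefficients: c = (-3/19). The projection is proj_W(v) = U c.
Check: (v - proj_W(v)) · u_1 = 0  (should be 0).
Result: proj_W(v) = (3/19, -9/19, 9/19).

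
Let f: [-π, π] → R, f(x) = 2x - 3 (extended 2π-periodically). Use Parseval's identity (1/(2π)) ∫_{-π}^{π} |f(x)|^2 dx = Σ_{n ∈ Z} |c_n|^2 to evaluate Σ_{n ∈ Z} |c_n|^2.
Σ |c_n|^2 = 4π^2/3 + 9

Expand and integrate term by term over [-π, π]:
  ∫ (2x)^2 dx = 4·(2π^3/3); ∫ 2·2·(-3)·x dx = 0 (odd integrand); ∫ (-3)^2 dx = 9·2π.
So (1/(2π)) ∫_{-π}^{π} (2x - 3)^2 dx = 4π^2/3 + 9 = 4π^2/3 + 9.
Parseval ⇒ Σ |c_n|^2 = 4π^2/3 + 9.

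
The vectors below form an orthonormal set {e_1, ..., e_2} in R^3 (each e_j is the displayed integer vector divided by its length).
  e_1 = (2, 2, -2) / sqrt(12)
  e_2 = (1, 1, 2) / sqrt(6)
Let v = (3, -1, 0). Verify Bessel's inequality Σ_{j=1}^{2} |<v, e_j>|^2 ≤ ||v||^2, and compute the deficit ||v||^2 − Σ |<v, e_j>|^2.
Σ |<v, e_j>|^2 = 2; ||v||^2 = 10; deficit = 8

Write each e_j = u_j / sqrt(<u_j, u_j>) where u_j is the displayed integer vector. Then <v, e_j> = <v, u_j> / sqrt(<u_j, u_j>), so |<v, e_j>|^2 = <v, u_j>^2 / <u_j, u_j>.
Coefficients: <v, e_1> = 4/sqrt(12), <v, e_2> = 2/sqrt(6).
Square and sum: Σ |<v, e_j>|^2 = 2.
Compute ||v||^2 = v·v = 10.
Deficit = 10 − 2 = 8 ≥ 0, confirming Bessel's inequality. (The deficit equals ||v − Σ <v,e_j> e_j||^2, the squared distance from v to span{e_j}.)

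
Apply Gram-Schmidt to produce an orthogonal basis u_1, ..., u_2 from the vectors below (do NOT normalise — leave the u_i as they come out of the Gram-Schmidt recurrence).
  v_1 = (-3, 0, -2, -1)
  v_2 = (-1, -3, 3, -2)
Orthogonal basis:
  u_1 = (-3, 0, -2, -1)
  u_2 = (-17/14, -3, 20/7, -29/14)

Apply the Gram-Schmidt recurrence
  u_1 = v_1
  u_i = v_i − Σ_{j<i} ((v_i · u_j) / (u_j · u_j)) · u_j.

Step by step this gives:
  u_1 = (-3, 0, -2, -1)
  u_2 = (-17/14, -3, 20/7, -29/14)

Orthogonality check:
  u_2 · u_1 = 0 (should be 0)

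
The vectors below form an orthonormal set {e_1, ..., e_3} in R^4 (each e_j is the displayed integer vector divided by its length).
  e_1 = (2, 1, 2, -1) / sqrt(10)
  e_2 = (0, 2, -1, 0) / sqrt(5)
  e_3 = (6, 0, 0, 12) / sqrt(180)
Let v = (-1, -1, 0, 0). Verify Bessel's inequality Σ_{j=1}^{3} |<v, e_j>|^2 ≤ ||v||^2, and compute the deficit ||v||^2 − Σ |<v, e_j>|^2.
Σ |<v, e_j>|^2 = 19/10; ||v||^2 = 2; deficit = 1/10

Write each e_j = u_j / sqrt(<u_j, u_j>) where u_j is the displayed integer vector. Then <v, e_j> = <v, u_j> / sqrt(<u_j, u_j>), so |<v, e_j>|^2 = <v, u_j>^2 / <u_j, u_j>.
Coefficients: <v, e_1> = -3/sqrt(10), <v, e_2> = -2/sqrt(5), <v, e_3> = -6/sqrt(180).
Square and sum: Σ |<v, e_j>|^2 = 19/10.
Compute ||v||^2 = v·v = 2.
Deficit = 2 − 19/10 = 1/10 ≥ 0, confirming Bessel's inequality. (The deficit equals ||v − Σ <v,e_j> e_j||^2, the squared distance from v to span{e_j}.)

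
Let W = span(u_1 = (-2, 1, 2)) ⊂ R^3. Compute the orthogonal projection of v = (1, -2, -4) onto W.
proj_W(v) = (8/3, -4/3, -8/3)

Set up U = [u_1 | ... | u_1] ∈ R^(3×1). The projector onto W = col(U) is P = U (U^T U)^(-1) U^T.
Compute U^T U =
  [9],
and U^T v = (-12).
Solve U^T U · c = U^T v for the coefficients: c = (-4/3). The projection is proj_W(v) = U c.
Check: (v - proj_W(v)) · u_1 = 0  (should be 0).
Result: proj_W(v) = (8/3, -4/3, -8/3).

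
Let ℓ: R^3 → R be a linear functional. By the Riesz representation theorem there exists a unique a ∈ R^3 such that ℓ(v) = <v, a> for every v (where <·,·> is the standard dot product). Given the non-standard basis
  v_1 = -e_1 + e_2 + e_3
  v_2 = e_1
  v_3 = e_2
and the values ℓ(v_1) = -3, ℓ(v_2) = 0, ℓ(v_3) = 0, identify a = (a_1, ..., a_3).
a = (0, 0, -3)

Write a = (a_1, ..., a_3) in the standard basis. For each basis vector v_i, ℓ(v_i) = <v_i, a> is a linear equation in the a_j's. Collect the n equations into a matrix system V a = ℓ, where row i of V is v_i (expressed in the standard basis). Since V is invertible (lower-triangular with 1s on the diagonal, up to permutation), solve by back-substitution:
  V =
[[-1, 1, 1],
 [1, 0, 0],
 [0, 1, 0]]
  V a = (-3, 0, 0)
Solving gives a = (0, 0, -3).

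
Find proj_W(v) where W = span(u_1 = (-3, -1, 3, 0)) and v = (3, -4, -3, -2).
proj_W(v) = (42/19, 14/19, -42/19, 0)

Set up U = [u_1 | ... | u_1] ∈ R^(4×1). The projector onto W = col(U) is P = U (U^T U)^(-1) U^T.
Compute U^T U =
  [19],
and U^T v = (-14).
Solve U^T U · c = U^T v for the coefficients: c = (-14/19). The projection is proj_W(v) = U c.
Check: (v - proj_W(v)) · u_1 = 0  (should be 0).
Result: proj_W(v) = (42/19, 14/19, -42/19, 0).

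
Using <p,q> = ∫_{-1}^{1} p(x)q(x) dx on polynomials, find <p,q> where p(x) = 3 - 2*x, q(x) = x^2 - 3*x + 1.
<p,q> = 12

Expand the product: p(x)·q(x) = -2*x^3 + 9*x^2 - 11*x + 3.
∫_{-1}^{1} of each monomial x^k gives [2/(k+1) if k even, 0 if k odd]. Integrating term-by-term (or equivalently evaluating the antiderivative F(x) = -x^4/2 + 3*x^3 - 11*x^2/2 + 3*x at the endpoints):
  F(1) − F(−1) = 0 − (-12) = 12.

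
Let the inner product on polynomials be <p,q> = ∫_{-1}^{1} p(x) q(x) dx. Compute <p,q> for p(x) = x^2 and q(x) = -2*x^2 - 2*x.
<p,q> = -4/5

Expand the product: p(x)·q(x) = -2*x^4 - 2*x^3.
∫_{-1}^{1} of each monomial x^k gives [2/(k+1) if k even, 0 if k odd]. Integrating term-by-term (or equivalently evaluating the antiderivative F(x) = -2*x^5/5 - x^4/2 at the endpoints):
  F(1) − F(−1) = -9/10 − (-1/10) = -4/5.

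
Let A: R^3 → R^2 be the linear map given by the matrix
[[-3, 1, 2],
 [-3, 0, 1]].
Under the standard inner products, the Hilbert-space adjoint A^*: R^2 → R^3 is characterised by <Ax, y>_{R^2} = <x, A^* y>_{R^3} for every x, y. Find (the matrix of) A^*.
A^* = A^T =
[[-3, -3],
 [1, 0],
 [2, 1]]

For real matrices with standard dot products, the defining identity <Ax, y> = <x, A^* y> gives (Ax)^T y = x^T (A^*) y, i.e. x^T A^T y = x^T (A^*) y. Since this holds for all x, y, we must have A^* = A^T. Therefore
A^* =
[[-3, -3],
 [1, 0],
 [2, 1]].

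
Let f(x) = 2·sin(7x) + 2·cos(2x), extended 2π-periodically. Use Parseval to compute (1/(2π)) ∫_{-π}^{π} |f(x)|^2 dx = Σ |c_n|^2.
Σ |c_n|^2 = 4

Expand |f|^2 and use orthogonality of {sin(nx), cos(mx)} on [-π, π]:
  ∫_{-π}^{π} sin(nx)^2 dx = π, ∫ cos(mx)^2 dx = π, and cross terms integrate to 0.
So ∫_{-π}^{π} f(x)^2 dx = 2^2 · π + 2^2 · π = (4 + 4)π.
Divide by 2π: (4 + 4)/2 = 4.
By Parseval, this equals Σ |c_n|^2.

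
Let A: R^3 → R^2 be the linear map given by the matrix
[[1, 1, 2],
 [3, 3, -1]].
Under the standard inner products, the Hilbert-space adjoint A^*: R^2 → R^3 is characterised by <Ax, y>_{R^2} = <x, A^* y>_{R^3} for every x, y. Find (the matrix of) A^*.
A^* = A^T =
[[1, 3],
 [1, 3],
 [2, -1]]

For real matrices with standard dot products, the defining identity <Ax, y> = <x, A^* y> gives (Ax)^T y = x^T (A^*) y, i.e. x^T A^T y = x^T (A^*) y. Since this holds for all x, y, we must have A^* = A^T. Therefore
A^* =
[[1, 3],
 [1, 3],
 [2, -1]].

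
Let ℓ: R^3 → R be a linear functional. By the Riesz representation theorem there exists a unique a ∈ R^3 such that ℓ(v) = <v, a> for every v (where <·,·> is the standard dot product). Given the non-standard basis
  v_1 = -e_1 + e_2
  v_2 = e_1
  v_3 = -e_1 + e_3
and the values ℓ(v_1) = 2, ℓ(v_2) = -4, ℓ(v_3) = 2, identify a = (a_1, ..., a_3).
a = (-4, -2, -2)

Write a = (a_1, ..., a_3) in the standard basis. For each basis vector v_i, ℓ(v_i) = <v_i, a> is a linear equation in the a_j's. Collect the n equations into a matrix system V a = ℓ, where row i of V is v_i (expressed in the standard basis). Since V is invertible (lower-triangular with 1s on the diagonal, up to permutation), solve by back-substitution:
  V =
[[-1, 1, 0],
 [1, 0, 0],
 [-1, 0, 1]]
  V a = (2, -4, 2)
Solving gives a = (-4, -2, -2).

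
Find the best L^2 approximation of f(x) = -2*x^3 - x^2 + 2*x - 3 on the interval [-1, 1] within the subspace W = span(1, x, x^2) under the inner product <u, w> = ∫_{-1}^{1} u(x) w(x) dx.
g(x) = -x^2 + 4*x/5 - 3

The best approximation g ∈ W is the orthogonal projection of f onto W. Writing g = a_0 + a_1 x + a_2 x^2, the coefficients solve the normal equations G · a = b where
  G_{ij} = <φ_i, φ_j> and b_i = <f, φ_i>, with φ_0 = 1, φ_1 = x, φ_2 = x^2.
G =
  [2, 0, 2/3]
  [0, 2/3, 0]
  [2/3, 0, 2/5],
b = (-20/3, 8/15, -12/5).
Solving gives a_0 = -3, a_1 = 4/5, a_2 = -1, so
  g(x) = -x^2 + 4*x/5 - 3.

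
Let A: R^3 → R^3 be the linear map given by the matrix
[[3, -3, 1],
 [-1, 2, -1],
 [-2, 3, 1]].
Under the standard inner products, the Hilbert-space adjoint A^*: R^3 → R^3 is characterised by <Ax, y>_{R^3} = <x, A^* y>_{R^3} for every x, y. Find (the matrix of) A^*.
A^* = A^T =
[[3, -1, -2],
 [-3, 2, 3],
 [1, -1, 1]]

For real matrices with standard dot products, the defining identity <Ax, y> = <x, A^* y> gives (Ax)^T y = x^T (A^*) y, i.e. x^T A^T y = x^T (A^*) y. Since this holds for all x, y, we must have A^* = A^T. Therefore
A^* =
[[3, -1, -2],
 [-3, 2, 3],
 [1, -1, 1]].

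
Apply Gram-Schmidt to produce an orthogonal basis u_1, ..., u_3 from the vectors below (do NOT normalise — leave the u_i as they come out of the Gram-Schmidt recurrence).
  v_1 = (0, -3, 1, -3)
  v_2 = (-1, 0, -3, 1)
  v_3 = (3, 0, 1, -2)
Orthogonal basis:
  u_1 = (0, -3, 1, -3)
  u_2 = (-1, -18/19, -51/19, 1/19)
  u_3 = (409/173, 87/173, -186/173, -149/173)

Apply the Gram-Schmidt recurrence
  u_1 = v_1
  u_i = v_i − Σ_{j<i} ((v_i · u_j) / (u_j · u_j)) · u_j.

Step by step this gives:
  u_1 = (0, -3, 1, -3)
  u_2 = (-1, -18/19, -51/19, 1/19)
  u_3 = (409/173, 87/173, -186/173, -149/173)

Orthogonality check:
  u_2 · u_1 = 0 (should be 0)
  u_3 · u_1 = 0 (should be 0)
  u_3 · u_2 = 0 (should be 0)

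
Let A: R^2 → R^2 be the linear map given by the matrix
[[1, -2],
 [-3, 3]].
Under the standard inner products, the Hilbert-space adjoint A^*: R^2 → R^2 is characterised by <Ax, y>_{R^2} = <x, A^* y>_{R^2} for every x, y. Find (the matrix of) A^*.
A^* = A^T =
[[1, -3],
 [-2, 3]]

For real matrices with standard dot products, the defining identity <Ax, y> = <x, A^* y> gives (Ax)^T y = x^T (A^*) y, i.e. x^T A^T y = x^T (A^*) y. Since this holds for all x, y, we must have A^* = A^T. Therefore
A^* =
[[1, -3],
 [-2, 3]].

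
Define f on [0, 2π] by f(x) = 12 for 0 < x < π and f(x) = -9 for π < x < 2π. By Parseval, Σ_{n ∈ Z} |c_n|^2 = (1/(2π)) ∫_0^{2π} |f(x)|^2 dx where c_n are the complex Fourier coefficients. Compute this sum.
Σ |c_n|^2 = 225/2

Parseval equates the L^2 energy of f (normalised by 1/(2π)) with the ℓ^2 sum of its Fourier coefficients: (1/(2π)) ∫_0^{2π} |f|^2 = Σ |c_n|^2.
Compute the left side: (1/(2π)) [∫_0^π 12^2 dx + ∫_π^{2π} (-9)^2 dx] = (1/(2π)) · (144π + 81π) = (144 + 81)/2 = 225/2.
So Σ_{n ∈ Z} |c_n|^2 = 225/2.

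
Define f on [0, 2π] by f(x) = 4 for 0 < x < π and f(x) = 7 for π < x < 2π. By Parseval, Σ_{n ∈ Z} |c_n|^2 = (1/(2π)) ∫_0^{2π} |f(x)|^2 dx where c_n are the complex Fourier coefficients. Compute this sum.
Σ |c_n|^2 = 65/2

Parseval equates the L^2 energy of f (normalised by 1/(2π)) with the ℓ^2 sum of its Fourier coefficients: (1/(2π)) ∫_0^{2π} |f|^2 = Σ |c_n|^2.
Compute the left side: (1/(2π)) [∫_0^π 4^2 dx + ∫_π^{2π} 7^2 dx] = (1/(2π)) · (16π + 49π) = (16 + 49)/2 = 65/2.
So Σ_{n ∈ Z} |c_n|^2 = 65/2.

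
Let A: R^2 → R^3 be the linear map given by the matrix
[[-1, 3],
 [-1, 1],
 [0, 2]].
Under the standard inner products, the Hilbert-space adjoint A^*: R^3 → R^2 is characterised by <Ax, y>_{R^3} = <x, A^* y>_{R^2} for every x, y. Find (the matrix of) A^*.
A^* = A^T =
[[-1, -1, 0],
 [3, 1, 2]]

For real matrices with standard dot products, the defining identity <Ax, y> = <x, A^* y> gives (Ax)^T y = x^T (A^*) y, i.e. x^T A^T y = x^T (A^*) y. Since this holds for all x, y, we must have A^* = A^T. Therefore
A^* =
[[-1, -1, 0],
 [3, 1, 2]].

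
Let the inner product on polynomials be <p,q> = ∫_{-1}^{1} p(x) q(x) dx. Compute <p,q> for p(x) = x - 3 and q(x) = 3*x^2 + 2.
<p,q> = -18

Expand the product: p(x)·q(x) = 3*x^3 - 9*x^2 + 2*x - 6.
∫_{-1}^{1} of each monomial x^k gives [2/(k+1) if k even, 0 if k odd]. Integrating term-by-term (or equivalently evaluating the antiderivative F(x) = 3*x^4/4 - 3*x^3 + x^2 - 6*x at the endpoints):
  F(1) − F(−1) = -29/4 − (43/4) = -18.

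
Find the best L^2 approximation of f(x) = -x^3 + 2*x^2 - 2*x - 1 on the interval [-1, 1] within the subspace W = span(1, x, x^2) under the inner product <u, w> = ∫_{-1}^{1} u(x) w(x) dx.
g(x) = 2*x^2 - 13*x/5 - 1

The best approximation g ∈ W is the orthogonal projection of f onto W. Writing g = a_0 + a_1 x + a_2 x^2, the coefficients solve the normal equations G · a = b where
  G_{ij} = <φ_i, φ_j> and b_i = <f, φ_i>, with φ_0 = 1, φ_1 = x, φ_2 = x^2.
G =
  [2, 0, 2/3]
  [0, 2/3, 0]
  [2/3, 0, 2/5],
b = (-2/3, -26/15, 2/15).
Solving gives a_0 = -1, a_1 = -13/5, a_2 = 2, so
  g(x) = 2*x^2 - 13*x/5 - 1.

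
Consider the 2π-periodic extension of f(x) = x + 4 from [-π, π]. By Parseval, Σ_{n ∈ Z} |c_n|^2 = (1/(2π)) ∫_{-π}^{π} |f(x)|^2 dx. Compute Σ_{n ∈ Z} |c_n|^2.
Σ |c_n|^2 = π^2/3 + 16

Expand and integrate term by term over [-π, π]:
  ∫ (x)^2 dx = 1·(2π^3/3); ∫ 2·1·(4)·x dx = 0 (odd integrand); ∫ 4^2 dx = 16·2π.
So (1/(2π)) ∫_{-π}^{π} (x + 4)^2 dx = 1π^2/3 + 16 = π^2/3 + 16.
Parseval ⇒ Σ |c_n|^2 = π^2/3 + 16.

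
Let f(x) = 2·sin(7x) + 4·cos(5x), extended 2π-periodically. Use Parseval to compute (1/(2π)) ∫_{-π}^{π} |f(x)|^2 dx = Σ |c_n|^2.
Σ |c_n|^2 = 10

Expand |f|^2 and use orthogonality of {sin(nx), cos(mx)} on [-π, π]:
  ∫_{-π}^{π} sin(nx)^2 dx = π, ∫ cos(mx)^2 dx = π, and cross terms integrate to 0.
So ∫_{-π}^{π} f(x)^2 dx = 2^2 · π + 4^2 · π = (4 + 16)π.
Divide by 2π: (4 + 16)/2 = 10.
By Parseval, this equals Σ |c_n|^2.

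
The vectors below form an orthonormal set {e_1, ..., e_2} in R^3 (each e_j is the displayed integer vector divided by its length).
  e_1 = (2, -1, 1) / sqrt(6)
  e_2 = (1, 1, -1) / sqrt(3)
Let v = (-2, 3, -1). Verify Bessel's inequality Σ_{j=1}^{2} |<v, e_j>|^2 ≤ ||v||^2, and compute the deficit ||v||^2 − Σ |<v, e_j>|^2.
Σ |<v, e_j>|^2 = 12; ||v||^2 = 14; deficit = 2

Write each e_j = u_j / sqrt(<u_j, u_j>) where u_j is the displayed integer vector. Then <v, e_j> = <v, u_j> / sqrt(<u_j, u_j>), so |<v, e_j>|^2 = <v, u_j>^2 / <u_j, u_j>.
Coefficients: <v, e_1> = -8/sqrt(6), <v, e_2> = 2/sqrt(3).
Square and sum: Σ |<v, e_j>|^2 = 12.
Compute ||v||^2 = v·v = 14.
Deficit = 14 − 12 = 2 ≥ 0, confirming Bessel's inequality. (The deficit equals ||v − Σ <v,e_j> e_j||^2, the squared distance from v to span{e_j}.)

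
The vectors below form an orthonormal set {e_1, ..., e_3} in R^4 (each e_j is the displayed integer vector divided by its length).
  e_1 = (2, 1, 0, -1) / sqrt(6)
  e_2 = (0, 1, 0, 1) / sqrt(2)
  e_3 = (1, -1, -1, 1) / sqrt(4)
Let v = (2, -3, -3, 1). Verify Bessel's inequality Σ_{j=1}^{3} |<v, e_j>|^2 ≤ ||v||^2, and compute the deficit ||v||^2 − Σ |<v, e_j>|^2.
Σ |<v, e_j>|^2 = 89/4; ||v||^2 = 23; deficit = 3/4

Write each e_j = u_j / sqrt(<u_j, u_j>) where u_j is the displayed integer vector. Then <v, e_j> = <v, u_j> / sqrt(<u_j, u_j>), so |<v, e_j>|^2 = <v, u_j>^2 / <u_j, u_j>.
Coefficients: <v, e_1> = 0/sqrt(6), <v, e_2> = -2/sqrt(2), <v, e_3> = 9/sqrt(4).
Square and sum: Σ |<v, e_j>|^2 = 89/4.
Compute ||v||^2 = v·v = 23.
Deficit = 23 − 89/4 = 3/4 ≥ 0, confirming Bessel's inequality. (The deficit equals ||v − Σ <v,e_j> e_j||^2, the squared distance from v to span{e_j}.)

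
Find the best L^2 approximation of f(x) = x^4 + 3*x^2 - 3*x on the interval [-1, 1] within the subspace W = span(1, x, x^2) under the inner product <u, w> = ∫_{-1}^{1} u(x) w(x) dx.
g(x) = 27*x^2/7 - 3*x - 3/35

The best approximation g ∈ W is the orthogonal projection of f onto W. Writing g = a_0 + a_1 x + a_2 x^2, the coefficients solve the normal equations G · a = b where
  G_{ij} = <φ_i, φ_j> and b_i = <f, φ_i>, with φ_0 = 1, φ_1 = x, φ_2 = x^2.
G =
  [2, 0, 2/3]
  [0, 2/3, 0]
  [2/3, 0, 2/5],
b = (12/5, -2, 52/35).
Solving gives a_0 = -3/35, a_1 = -3, a_2 = 27/7, so
  g(x) = 27*x^2/7 - 3*x - 3/35.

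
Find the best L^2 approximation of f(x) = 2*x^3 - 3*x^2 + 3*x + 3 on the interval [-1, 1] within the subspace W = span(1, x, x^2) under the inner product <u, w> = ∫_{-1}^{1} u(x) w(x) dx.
g(x) = -3*x^2 + 21*x/5 + 3

The best approximation g ∈ W is the orthogonal projection of f onto W. Writing g = a_0 + a_1 x + a_2 x^2, the coefficients solve the normal equations G · a = b where
  G_{ij} = <φ_i, φ_j> and b_i = <f, φ_i>, with φ_0 = 1, φ_1 = x, φ_2 = x^2.
G =
  [2, 0, 2/3]
  [0, 2/3, 0]
  [2/3, 0, 2/5],
b = (4, 14/5, 4/5).
Solving gives a_0 = 3, a_1 = 21/5, a_2 = -3, so
  g(x) = -3*x^2 + 21*x/5 + 3.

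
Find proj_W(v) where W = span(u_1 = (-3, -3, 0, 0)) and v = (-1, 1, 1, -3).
proj_W(v) = (0, 0, 0, 0)

Set up U = [u_1 | ... | u_1] ∈ R^(4×1). The projector onto W = col(U) is P = U (U^T U)^(-1) U^T.
Compute U^T U =
  [18],
and U^T v = (0).
Solve U^T U · c = U^T v for the coefficients: c = (0). The projection is proj_W(v) = U c.
Check: (v - proj_W(v)) · u_1 = 0  (should be 0).
Result: proj_W(v) = (0, 0, 0, 0).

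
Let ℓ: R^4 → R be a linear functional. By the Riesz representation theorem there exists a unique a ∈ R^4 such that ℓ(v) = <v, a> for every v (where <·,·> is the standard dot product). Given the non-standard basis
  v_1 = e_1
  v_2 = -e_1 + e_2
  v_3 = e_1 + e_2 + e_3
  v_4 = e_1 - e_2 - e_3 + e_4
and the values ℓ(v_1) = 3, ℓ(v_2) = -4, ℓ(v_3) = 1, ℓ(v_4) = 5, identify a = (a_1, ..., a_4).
a = (3, -1, -1, 0)

Write a = (a_1, ..., a_4) in the standard basis. For each basis vector v_i, ℓ(v_i) = <v_i, a> is a linear equation in the a_j's. Collect the n equations into a matrix system V a = ℓ, where row i of V is v_i (expressed in the standard basis). Since V is invertible (lower-triangular with 1s on the diagonal, up to permutation), solve by back-substitution:
  V =
[[1, 0, 0, 0],
 [-1, 1, 0, 0],
 [1, 1, 1, 0],
 [1, -1, -1, 1]]
  V a = (3, -4, 1, 5)
Solving gives a = (3, -1, -1, 0).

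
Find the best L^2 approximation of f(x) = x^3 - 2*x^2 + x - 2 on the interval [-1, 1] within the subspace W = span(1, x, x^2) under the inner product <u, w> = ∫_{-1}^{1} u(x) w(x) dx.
g(x) = -2*x^2 + 8*x/5 - 2

The best approximation g ∈ W is the orthogonal projection of f onto W. Writing g = a_0 + a_1 x + a_2 x^2, the coefficients solve the normal equations G · a = b where
  G_{ij} = <φ_i, φ_j> and b_i = <f, φ_i>, with φ_0 = 1, φ_1 = x, φ_2 = x^2.
G =
  [2, 0, 2/3]
  [0, 2/3, 0]
  [2/3, 0, 2/5],
b = (-16/3, 16/15, -32/15).
Solving gives a_0 = -2, a_1 = 8/5, a_2 = -2, so
  g(x) = -2*x^2 + 8*x/5 - 2.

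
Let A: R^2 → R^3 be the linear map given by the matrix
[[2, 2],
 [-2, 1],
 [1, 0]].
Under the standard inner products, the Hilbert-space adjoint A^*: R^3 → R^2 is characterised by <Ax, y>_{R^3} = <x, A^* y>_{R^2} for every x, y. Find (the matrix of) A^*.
A^* = A^T =
[[2, -2, 1],
 [2, 1, 0]]

For real matrices with standard dot products, the defining identity <Ax, y> = <x, A^* y> gives (Ax)^T y = x^T (A^*) y, i.e. x^T A^T y = x^T (A^*) y. Since this holds for all x, y, we must have A^* = A^T. Therefore
A^* =
[[2, -2, 1],
 [2, 1, 0]].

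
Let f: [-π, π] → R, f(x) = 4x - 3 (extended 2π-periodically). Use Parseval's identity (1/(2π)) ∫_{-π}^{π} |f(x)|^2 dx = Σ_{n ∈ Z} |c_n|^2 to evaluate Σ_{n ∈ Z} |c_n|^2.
Σ |c_n|^2 = 16π^2/3 + 9

Expand and integrate term by term over [-π, π]:
  ∫ (4x)^2 dx = 16·(2π^3/3); ∫ 2·4·(-3)·x dx = 0 (odd integrand); ∫ (-3)^2 dx = 9·2π.
So (1/(2π)) ∫_{-π}^{π} (4x - 3)^2 dx = 16π^2/3 + 9 = 16π^2/3 + 9.
Parseval ⇒ Σ |c_n|^2 = 16π^2/3 + 9.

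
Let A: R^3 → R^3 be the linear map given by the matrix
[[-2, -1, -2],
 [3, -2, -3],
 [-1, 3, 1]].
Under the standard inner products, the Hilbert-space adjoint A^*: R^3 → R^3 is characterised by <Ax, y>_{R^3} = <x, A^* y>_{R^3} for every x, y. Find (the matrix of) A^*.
A^* = A^T =
[[-2, 3, -1],
 [-1, -2, 3],
 [-2, -3, 1]]

For real matrices with standard dot products, the defining identity <Ax, y> = <x, A^* y> gives (Ax)^T y = x^T (A^*) y, i.e. x^T A^T y = x^T (A^*) y. Since this holds for all x, y, we must have A^* = A^T. Therefore
A^* =
[[-2, 3, -1],
 [-1, -2, 3],
 [-2, -3, 1]].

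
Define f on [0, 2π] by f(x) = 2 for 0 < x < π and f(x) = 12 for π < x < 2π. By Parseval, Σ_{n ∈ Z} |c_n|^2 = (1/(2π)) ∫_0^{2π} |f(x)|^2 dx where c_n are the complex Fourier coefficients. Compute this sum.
Σ |c_n|^2 = 74

Parseval equates the L^2 energy of f (normalised by 1/(2π)) with the ℓ^2 sum of its Fourier coefficients: (1/(2π)) ∫_0^{2π} |f|^2 = Σ |c_n|^2.
Compute the left side: (1/(2π)) [∫_0^π 2^2 dx + ∫_π^{2π} 12^2 dx] = (1/(2π)) · (4π + 144π) = (4 + 144)/2 = 74.
So Σ_{n ∈ Z} |c_n|^2 = 74.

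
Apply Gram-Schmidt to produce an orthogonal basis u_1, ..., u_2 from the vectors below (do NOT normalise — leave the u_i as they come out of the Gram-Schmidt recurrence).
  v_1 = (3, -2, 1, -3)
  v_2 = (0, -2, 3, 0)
Orthogonal basis:
  u_1 = (3, -2, 1, -3)
  u_2 = (-21/23, -32/23, 62/23, 21/23)

Apply the Gram-Schmidt recurrence
  u_1 = v_1
  u_i = v_i − Σ_{j<i} ((v_i · u_j) / (u_j · u_j)) · u_j.

Step by step this gives:
  u_1 = (3, -2, 1, -3)
  u_2 = (-21/23, -32/23, 62/23, 21/23)

Orthogonality check:
  u_2 · u_1 = 0 (should be 0)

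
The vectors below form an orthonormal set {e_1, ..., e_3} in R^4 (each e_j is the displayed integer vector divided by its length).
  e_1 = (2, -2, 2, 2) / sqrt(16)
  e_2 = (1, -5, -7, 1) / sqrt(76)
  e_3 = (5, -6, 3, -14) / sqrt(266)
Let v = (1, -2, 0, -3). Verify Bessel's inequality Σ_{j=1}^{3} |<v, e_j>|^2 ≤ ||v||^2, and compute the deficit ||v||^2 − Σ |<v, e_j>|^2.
Σ |<v, e_j>|^2 = 195/14; ||v||^2 = 14; deficit = 1/14

Write each e_j = u_j / sqrt(<u_j, u_j>) where u_j is the displayed integer vector. Then <v, e_j> = <v, u_j> / sqrt(<u_j, u_j>), so |<v, e_j>|^2 = <v, u_j>^2 / <u_j, u_j>.
Coefficients: <v, e_1> = 0/sqrt(16), <v, e_2> = 8/sqrt(76), <v, e_3> = 59/sqrt(266).
Square and sum: Σ |<v, e_j>|^2 = 195/14.
Compute ||v||^2 = v·v = 14.
Deficit = 14 − 195/14 = 1/14 ≥ 0, confirming Bessel's inequality. (The deficit equals ||v − Σ <v,e_j> e_j||^2, the squared distance from v to span{e_j}.)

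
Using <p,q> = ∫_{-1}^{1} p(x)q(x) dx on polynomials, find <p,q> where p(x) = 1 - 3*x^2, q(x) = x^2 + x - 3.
<p,q> = -8/15

Expand the product: p(x)·q(x) = -3*x^4 - 3*x^3 + 10*x^2 + x - 3.
∫_{-1}^{1} of each monomial x^k gives [2/(k+1) if k even, 0 if k odd]. Integrating term-by-term (or equivalently evaluating the antiderivative F(x) = -3*x^5/5 - 3*x^4/4 + 10*x^3/3 + x^2/2 - 3*x at the endpoints):
  F(1) − F(−1) = -31/60 − (1/60) = -8/15.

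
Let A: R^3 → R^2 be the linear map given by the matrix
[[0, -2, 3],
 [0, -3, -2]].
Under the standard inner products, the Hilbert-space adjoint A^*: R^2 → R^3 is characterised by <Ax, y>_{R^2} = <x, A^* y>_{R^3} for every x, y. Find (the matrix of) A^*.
A^* = A^T =
[[0, 0],
 [-2, -3],
 [3, -2]]

For real matrices with standard dot products, the defining identity <Ax, y> = <x, A^* y> gives (Ax)^T y = x^T (A^*) y, i.e. x^T A^T y = x^T (A^*) y. Since this holds for all x, y, we must have A^* = A^T. Therefore
A^* =
[[0, 0],
 [-2, -3],
 [3, -2]].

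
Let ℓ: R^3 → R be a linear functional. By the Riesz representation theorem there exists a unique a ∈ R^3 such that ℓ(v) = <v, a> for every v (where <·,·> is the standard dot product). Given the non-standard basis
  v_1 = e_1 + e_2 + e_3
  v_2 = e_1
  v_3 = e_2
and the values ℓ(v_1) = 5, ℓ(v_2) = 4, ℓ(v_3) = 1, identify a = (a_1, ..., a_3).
a = (4, 1, 0)

Write a = (a_1, ..., a_3) in the standard basis. For each basis vector v_i, ℓ(v_i) = <v_i, a> is a linear equation in the a_j's. Collect the n equations into a matrix system V a = ℓ, where row i of V is v_i (expressed in the standard basis). Since V is invertible (lower-triangular with 1s on the diagonal, up to permutation), solve by back-substitution:
  V =
[[1, 1, 1],
 [1, 0, 0],
 [0, 1, 0]]
  V a = (5, 4, 1)
Solving gives a = (4, 1, 0).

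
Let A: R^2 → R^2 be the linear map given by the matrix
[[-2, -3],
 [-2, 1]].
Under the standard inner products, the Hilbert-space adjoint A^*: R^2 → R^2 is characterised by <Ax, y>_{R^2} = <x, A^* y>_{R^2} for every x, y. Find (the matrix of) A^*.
A^* = A^T =
[[-2, -2],
 [-3, 1]]

For real matrices with standard dot products, the defining identity <Ax, y> = <x, A^* y> gives (Ax)^T y = x^T (A^*) y, i.e. x^T A^T y = x^T (A^*) y. Since this holds for all x, y, we must have A^* = A^T. Therefore
A^* =
[[-2, -2],
 [-3, 1]].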